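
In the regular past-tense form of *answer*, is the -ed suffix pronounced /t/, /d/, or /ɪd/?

/d/

The stem *answer* ends in a voiced sound other than /d/.
The -ed suffix is realized as /ɪd/ after /t, d/; as /t/ after other voiceless consonants; and as /d/ after other voiced sounds.
So -ed on *answer* is pronounced /d/.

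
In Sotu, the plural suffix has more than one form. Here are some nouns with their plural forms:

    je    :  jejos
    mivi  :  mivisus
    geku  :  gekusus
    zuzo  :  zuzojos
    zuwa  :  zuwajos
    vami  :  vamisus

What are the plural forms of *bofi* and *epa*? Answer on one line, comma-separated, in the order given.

The suffix is conditioned by the last vowel: -sus when the last vowel of the stem is a high vowel (*mivi*, *geku*, *vami*); -jos when the last vowel of the stem is a non-high vowel (*je*, *zuzo*, *zuwa*).
Since the last vowel of *bofi* is /i/ (a high vowel), it takes -sus, giving *bofisus*.
*epa* — last vowel /a/ (a non-high vowel) → -jos → *epajos*.

bofisus, epajos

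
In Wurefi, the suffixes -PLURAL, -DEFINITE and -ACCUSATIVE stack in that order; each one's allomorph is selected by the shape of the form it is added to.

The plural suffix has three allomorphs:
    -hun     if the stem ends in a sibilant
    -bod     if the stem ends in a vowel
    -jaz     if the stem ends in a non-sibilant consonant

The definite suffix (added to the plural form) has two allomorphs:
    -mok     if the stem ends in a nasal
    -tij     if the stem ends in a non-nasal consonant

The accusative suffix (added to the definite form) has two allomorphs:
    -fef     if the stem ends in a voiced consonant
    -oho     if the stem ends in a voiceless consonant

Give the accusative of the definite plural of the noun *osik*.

*osik* — final sound /k/ (a non-sibilant consonant) → -jaz → *osikjaz*.
Since the final consonant of the plural form *osikjaz* is /z/ (non-nasal), it takes -tij, giving *osikjaztij*.
The final consonant of the definite form *osikjaztij* is /j/, which is voiced, so the accusative suffix is -fef, giving *osikjaztijfef*.

osikjaztijfef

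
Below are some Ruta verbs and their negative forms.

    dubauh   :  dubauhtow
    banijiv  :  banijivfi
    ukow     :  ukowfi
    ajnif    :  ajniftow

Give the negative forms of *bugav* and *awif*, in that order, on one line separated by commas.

bugavfi, awiftow

The pattern is voicing of the final consonant: -tow when the stem ends in a voiceless consonant (*dubauh*, *ajnif*); -fi when the stem ends in a voiced consonant (*banijiv*, *ukow*).
*bugav* — final consonant /v/ (voiced) → -fi → *bugavfi*.
*awif*: final consonant = /f/, voiceless → -tow → *awiftow*.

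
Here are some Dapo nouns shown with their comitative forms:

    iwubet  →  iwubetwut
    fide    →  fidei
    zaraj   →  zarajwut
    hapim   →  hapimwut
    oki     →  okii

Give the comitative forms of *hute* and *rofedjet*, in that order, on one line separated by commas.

hutei, rofedjetwut

The alternation tracks the final sound of the stem — -wut when the stem ends in a consonant (*iwubet*, *zaraj*, *hapim*); -i when the stem ends in a vowel (*fide*, *oki*).
*hute*: final sound = /e/, a vowel → -i → *hutei*.
Since the final sound of *rofedjet* is /t/ (a consonant), it takes -wut, giving *rofedjetwut*.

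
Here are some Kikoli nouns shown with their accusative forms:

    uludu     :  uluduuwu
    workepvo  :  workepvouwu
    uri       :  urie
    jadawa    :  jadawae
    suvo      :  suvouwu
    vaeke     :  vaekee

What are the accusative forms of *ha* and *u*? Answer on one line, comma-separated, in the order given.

hae, uuwu

The suffix is conditioned by the last vowel: -uwu when the last vowel of the stem is a rounded vowel (*uludu*, *workepvo*, *suvo*); -e when the last vowel of the stem is an unrounded vowel (*uri*, *jadawa*, *vaeke*).
*ha* — last vowel /a/ (an unrounded vowel) → -e → *hae*.
Since the last vowel of *u* is /u/ (a rounded vowel), it takes -uwu, giving *uuwu*.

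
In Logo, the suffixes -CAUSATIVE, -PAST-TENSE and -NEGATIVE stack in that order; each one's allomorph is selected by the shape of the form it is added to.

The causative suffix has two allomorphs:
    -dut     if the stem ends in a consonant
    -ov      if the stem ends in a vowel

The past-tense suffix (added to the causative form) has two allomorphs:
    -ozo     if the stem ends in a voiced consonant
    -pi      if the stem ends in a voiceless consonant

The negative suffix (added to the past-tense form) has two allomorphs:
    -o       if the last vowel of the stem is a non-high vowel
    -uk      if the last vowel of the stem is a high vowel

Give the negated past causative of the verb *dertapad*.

*dertapad*: final sound = /d/, a consonant → -dut → *dertapaddut*.
Since the final consonant of the causative form *dertapaddut* is /t/ (voiceless), it takes -pi, giving *dertapaddutpi*.
The past-tense form *dertapaddutpi*: last vowel = /i/, a high vowel → -uk → *dertapaddutpiuk*.

dertapaddutpiuk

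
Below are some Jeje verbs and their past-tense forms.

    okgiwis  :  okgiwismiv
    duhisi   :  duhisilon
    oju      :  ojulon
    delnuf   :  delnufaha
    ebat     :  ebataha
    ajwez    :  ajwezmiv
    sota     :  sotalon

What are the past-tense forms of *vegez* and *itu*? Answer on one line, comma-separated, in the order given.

The suffix is conditioned by the final sound: -miv when the stem ends in a sibilant (*okgiwis*, *ajwez*); -aha when the stem ends in a non-sibilant consonant (*delnuf*, *ebat*); -lon when the stem ends in a vowel (*duhisi*, *oju*, *sota*).
The final sound of *vegez* is /z/, which is a sibilant, so the suffix is -miv, giving *vegezmiv*.
*itu* — final sound /u/ (a vowel) → -lon → *itulon*.

vegezmiv, itulon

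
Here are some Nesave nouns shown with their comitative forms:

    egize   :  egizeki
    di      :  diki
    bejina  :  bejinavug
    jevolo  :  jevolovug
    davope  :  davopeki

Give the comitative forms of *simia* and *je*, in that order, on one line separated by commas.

The alternation tracks the last vowel of the stem — -ki when the last vowel of the stem is a front vowel (*egize*, *di*, *davope*); -vug when the last vowel of the stem is a back vowel (*bejina*, *jevolo*).
*simia*: last vowel = /a/, a back vowel → -vug → *simiavug*.
*je* — last vowel /e/ (a front vowel) → -ki → *jeki*.

simiavug, jeki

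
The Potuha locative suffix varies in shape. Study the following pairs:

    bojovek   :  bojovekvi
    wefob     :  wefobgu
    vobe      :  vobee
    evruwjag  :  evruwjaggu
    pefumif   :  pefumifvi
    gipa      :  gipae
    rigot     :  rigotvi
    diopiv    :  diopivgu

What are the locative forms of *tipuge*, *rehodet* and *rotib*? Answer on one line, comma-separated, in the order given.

The pattern is voicing of the final sound: -vi when the stem ends in a voiceless consonant (*bojovek*, *pefumif*, *rigot*); -gu when the stem ends in a voiced consonant (*wefob*, *evruwjag*, *diopiv*); -e when the stem ends in a vowel (*vobe*, *gipa*).
*tipuge* — final sound /e/ (a vowel) → -e → *tipugee*.
*rehodet* — final sound /t/ (a voiceless consonant) → -vi → *rehodetvi*.
*rotib*: final sound = /b/, a voiced consonant → -gu → *rotibgu*.

tipugee, rehodetvi, rotibgu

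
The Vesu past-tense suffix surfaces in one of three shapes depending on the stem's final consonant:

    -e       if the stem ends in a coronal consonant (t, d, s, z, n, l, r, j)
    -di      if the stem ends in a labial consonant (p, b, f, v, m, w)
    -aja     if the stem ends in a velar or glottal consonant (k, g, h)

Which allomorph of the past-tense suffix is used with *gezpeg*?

*gezpeg* — final consonant /g/ (velar/glottal) → -aja.

-aja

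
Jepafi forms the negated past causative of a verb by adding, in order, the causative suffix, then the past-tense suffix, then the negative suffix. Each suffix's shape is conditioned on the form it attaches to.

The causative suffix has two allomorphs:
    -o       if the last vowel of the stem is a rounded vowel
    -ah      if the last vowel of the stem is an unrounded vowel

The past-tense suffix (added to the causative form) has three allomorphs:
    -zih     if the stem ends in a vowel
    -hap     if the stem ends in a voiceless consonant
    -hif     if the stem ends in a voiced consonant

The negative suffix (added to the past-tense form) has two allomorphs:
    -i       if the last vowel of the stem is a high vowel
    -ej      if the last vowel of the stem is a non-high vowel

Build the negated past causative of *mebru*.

The last vowel of *mebru* is /u/, which is a rounded vowel, so the causative suffix is -o, giving *mebruo*.
Since the final sound of the causative form *mebruo* is /o/ (a vowel), it takes -zih, giving *mebruozih*.
Since the last vowel of the past-tense form *mebruozih* is /i/ (a high vowel), it takes -i, giving *mebruozihi*.

mebruozihi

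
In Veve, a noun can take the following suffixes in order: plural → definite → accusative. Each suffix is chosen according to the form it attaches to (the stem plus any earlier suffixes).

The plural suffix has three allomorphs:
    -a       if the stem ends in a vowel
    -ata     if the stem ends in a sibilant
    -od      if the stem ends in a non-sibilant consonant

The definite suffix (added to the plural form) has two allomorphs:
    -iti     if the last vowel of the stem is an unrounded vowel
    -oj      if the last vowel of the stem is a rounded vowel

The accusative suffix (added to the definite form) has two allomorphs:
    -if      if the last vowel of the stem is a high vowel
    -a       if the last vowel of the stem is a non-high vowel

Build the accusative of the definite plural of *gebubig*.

gebubigodoja

The final sound of *gebubig* is /g/, which is a non-sibilant consonant, so the plural suffix is -od, giving *gebubigod*.
Since the last vowel of the plural form *gebubigod* is /o/ (a rounded vowel), it takes -oj, giving *gebubigodoj*.
Since the last vowel of the definite form *gebubigodoj* is /o/ (a non-high vowel), it takes -a, giving *gebubigodoja*.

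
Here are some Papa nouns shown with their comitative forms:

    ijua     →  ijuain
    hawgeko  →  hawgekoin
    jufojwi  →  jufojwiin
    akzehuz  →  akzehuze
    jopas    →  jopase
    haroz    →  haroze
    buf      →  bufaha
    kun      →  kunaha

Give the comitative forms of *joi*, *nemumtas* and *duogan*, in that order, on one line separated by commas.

joiin, nemumtase, duoganaha

The suffix is conditioned by the final sound: -e when the stem ends in a sibilant (*akzehuz*, *jopas*, *haroz*); -aha when the stem ends in a non-sibilant consonant (*buf*, *kun*); -in when the stem ends in a vowel (*ijua*, *hawgeko*, *jufojwi*).
The final sound of *joi* is /i/, which is a vowel, so the suffix is -in, giving *joiin*.
*nemumtas*: final sound = /s/, a sibilant → -e → *nemumtase*.
The final sound of *duogan* is /n/, which is a non-sibilant consonant, so the suffix is -aha, giving *duoganaha*.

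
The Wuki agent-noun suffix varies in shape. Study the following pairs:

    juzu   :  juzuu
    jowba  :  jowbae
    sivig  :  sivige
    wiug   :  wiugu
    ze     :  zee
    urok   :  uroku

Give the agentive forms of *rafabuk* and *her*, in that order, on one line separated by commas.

rafabuku, here

The suffix is conditioned by the last vowel: -u when the last vowel of the stem is a rounded vowel (*juzu*, *wiug*, *urok*); -e when the last vowel of the stem is an unrounded vowel (*jowba*, *sivig*, *ze*).
The last vowel of *rafabuk* is /u/, which is a rounded vowel, so the suffix is -u, giving *rafabuku*.
*her*: last vowel = /e/, an unrounded vowel → -e → *here*.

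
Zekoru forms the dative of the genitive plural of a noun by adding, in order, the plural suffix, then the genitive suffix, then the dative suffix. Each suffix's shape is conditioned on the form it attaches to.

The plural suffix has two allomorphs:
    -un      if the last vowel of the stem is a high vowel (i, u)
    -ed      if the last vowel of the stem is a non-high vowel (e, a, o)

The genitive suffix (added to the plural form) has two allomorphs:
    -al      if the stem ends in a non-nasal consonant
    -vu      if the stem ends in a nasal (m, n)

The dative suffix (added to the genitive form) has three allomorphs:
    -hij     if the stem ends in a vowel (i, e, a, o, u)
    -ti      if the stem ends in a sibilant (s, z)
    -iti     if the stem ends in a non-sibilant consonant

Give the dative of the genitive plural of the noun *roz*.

Since the last vowel of *roz* is /o/ (a non-high vowel), it takes -ed, giving *rozed*.
The plural form *rozed*: final consonant = /d/, non-nasal → -al → *rozedal*.
The genitive form *rozedal* — final sound /l/ (a non-sibilant consonant) → -iti → *rozedaliti*.

rozedaliti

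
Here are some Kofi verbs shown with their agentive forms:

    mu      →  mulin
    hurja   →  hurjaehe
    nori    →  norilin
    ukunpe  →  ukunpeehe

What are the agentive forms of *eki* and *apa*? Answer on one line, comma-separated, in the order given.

The alternation tracks the last vowel of the stem — -lin when the last vowel of the stem is a high vowel (*mu*, *nori*); -ehe when the last vowel of the stem is a non-high vowel (*hurja*, *ukunpe*).
Since the last vowel of *eki* is /i/ (a high vowel), it takes -lin, giving *ekilin*.
Since the last vowel of *apa* is /a/ (a non-high vowel), it takes -ehe, giving *apaehe*.

ekilin, apaehe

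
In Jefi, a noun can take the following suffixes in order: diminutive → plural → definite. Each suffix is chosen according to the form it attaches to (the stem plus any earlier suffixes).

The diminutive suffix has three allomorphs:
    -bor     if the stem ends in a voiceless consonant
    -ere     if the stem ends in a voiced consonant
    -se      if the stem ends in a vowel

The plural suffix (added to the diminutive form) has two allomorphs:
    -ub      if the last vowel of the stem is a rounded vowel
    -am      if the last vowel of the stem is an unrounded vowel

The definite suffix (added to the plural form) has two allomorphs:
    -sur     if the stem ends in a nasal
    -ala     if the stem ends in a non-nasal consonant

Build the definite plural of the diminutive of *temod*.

The final sound of *temod* is /d/, which is a voiced consonant, so the diminutive suffix is -ere, giving *temodere*.
The last vowel of the diminutive form *temodere* is /e/, which is an unrounded vowel, so the plural suffix is -am, giving *temodeream*.
The final consonant of the plural form *temodeream* is /m/, which is a nasal, so the definite suffix is -sur, giving *temodereamsur*.

temodereamsur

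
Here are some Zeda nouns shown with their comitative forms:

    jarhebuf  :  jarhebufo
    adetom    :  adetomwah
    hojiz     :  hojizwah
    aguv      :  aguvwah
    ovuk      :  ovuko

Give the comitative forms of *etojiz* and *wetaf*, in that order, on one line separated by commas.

etojizwah, wetafo

The pattern is voicing of the final consonant: -o when the stem ends in a voiceless consonant (*jarhebuf*, *ovuk*); -wah when the stem ends in a voiced consonant (*adetom*, *hojiz*, *aguv*).
Since the final consonant of *etojiz* is /z/ (voiced), it takes -wah, giving *etojizwah*.
The final consonant of *wetaf* is /f/, which is voiceless, so the suffix is -o, giving *wetafo*.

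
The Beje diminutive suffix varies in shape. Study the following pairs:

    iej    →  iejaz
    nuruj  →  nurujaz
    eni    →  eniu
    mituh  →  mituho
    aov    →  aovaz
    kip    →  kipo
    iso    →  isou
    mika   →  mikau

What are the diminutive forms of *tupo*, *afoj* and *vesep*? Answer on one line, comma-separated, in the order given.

tupou, afojaz, vesepo

The suffix is conditioned by the final sound: -o when the stem ends in a voiceless consonant (*mituh*, *kip*); -az when the stem ends in a voiced consonant (*iej*, *nuruj*, *aov*); -u when the stem ends in a vowel (*eni*, *iso*, *mika*).
*tupo* — final sound /o/ (a vowel) → -u → *tupou*.
*afoj* — final sound /j/ (a voiced consonant) → -az → *afojaz*.
Since the final sound of *vesep* is /p/ (a voiceless consonant), it takes -o, giving *vesepo*.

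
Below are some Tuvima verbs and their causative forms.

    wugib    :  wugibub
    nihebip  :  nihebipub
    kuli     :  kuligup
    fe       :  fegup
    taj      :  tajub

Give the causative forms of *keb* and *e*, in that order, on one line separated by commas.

The suffix is conditioned by the final sound: -ub when the stem ends in a consonant (*wugib*, *nihebip*, *taj*); -gup when the stem ends in a vowel (*kuli*, *fe*).
Since the final sound of *keb* is /b/ (a consonant), it takes -ub, giving *kebub*.
*e*: final sound = /e/, a vowel → -gup → *egup*.

kebub, egup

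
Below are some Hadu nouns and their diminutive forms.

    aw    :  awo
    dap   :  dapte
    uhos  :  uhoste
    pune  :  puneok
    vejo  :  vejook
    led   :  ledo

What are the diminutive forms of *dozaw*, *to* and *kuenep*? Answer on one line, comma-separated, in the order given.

dozawo, took, kuenepte

The suffix is conditioned by the final sound: -te when the stem ends in a voiceless consonant (*dap*, *uhos*); -o when the stem ends in a voiced consonant (*aw*, *led*); -ok when the stem ends in a vowel (*pune*, *vejo*).
*dozaw* — final sound /w/ (a voiced consonant) → -o → *dozawo*.
*to* — final sound /o/ (a vowel) → -ok → *took*.
*kuenep*: final sound = /p/, a voiceless consonant → -te → *kuenepte*.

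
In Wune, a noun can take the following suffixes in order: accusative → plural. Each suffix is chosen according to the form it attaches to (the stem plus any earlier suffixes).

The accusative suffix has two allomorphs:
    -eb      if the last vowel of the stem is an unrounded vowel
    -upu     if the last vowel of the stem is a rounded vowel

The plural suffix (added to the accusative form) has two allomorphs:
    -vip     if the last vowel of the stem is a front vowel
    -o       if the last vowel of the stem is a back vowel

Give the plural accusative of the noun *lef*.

*lef* — last vowel /e/ (an unrounded vowel) → -eb → *lefeb*.
The last vowel of the accusative form *lefeb* is /e/, which is a front vowel, so the plural suffix is -vip, giving *lefebvip*.

lefebvip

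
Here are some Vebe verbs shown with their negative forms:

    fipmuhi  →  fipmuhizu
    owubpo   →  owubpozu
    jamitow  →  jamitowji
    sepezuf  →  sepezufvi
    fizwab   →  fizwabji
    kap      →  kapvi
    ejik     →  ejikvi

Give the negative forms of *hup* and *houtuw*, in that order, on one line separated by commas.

hupvi, houtuwji

Looking at the final sound of each stem: -vi when the stem ends in a voiceless consonant (*sepezuf*, *kap*, *ejik*); -ji when the stem ends in a voiced consonant (*jamitow*, *fizwab*); -zu when the stem ends in a vowel (*fipmuhi*, *owubpo*).
*hup* — final sound /p/ (a voiceless consonant) → -vi → *hupvi*.
*houtuw*: final sound = /w/, a voiced consonant → -ji → *houtuwji*.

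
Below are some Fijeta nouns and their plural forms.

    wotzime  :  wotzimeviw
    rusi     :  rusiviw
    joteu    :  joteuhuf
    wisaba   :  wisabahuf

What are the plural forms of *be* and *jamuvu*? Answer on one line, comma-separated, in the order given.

The suffix is conditioned by the last vowel: -viw when the last vowel of the stem is a front vowel (*wotzime*, *rusi*); -huf when the last vowel of the stem is a back vowel (*joteu*, *wisaba*).
Since the last vowel of *be* is /e/ (a front vowel), it takes -viw, giving *beviw*.
Since the last vowel of *jamuvu* is /u/ (a back vowel), it takes -huf, giving *jamuvuhuf*.

beviw, jamuvuhuf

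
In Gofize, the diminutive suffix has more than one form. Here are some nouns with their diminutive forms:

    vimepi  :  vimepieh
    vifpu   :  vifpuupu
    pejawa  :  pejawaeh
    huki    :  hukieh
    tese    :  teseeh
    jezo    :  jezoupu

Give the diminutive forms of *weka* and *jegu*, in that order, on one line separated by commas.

wekaeh, jeguupu

Looking at the last vowel of each stem: -upu when the last vowel of the stem is a rounded vowel (*vifpu*, *jezo*); -eh when the last vowel of the stem is an unrounded vowel (*vimepi*, *pejawa*, *huki*, *tese*).
Since the last vowel of *weka* is /a/ (an unrounded vowel), it takes -eh, giving *wekaeh*.
The last vowel of *jegu* is /u/, which is a rounded vowel, so the suffix is -upu, giving *jeguupu*.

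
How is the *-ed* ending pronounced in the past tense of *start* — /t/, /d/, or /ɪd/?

The stem *start* ends in /t/ or /d/.
The -ed suffix is realized as /ɪd/ after /t, d/; as /t/ after other voiceless consonants; and as /d/ after other voiced sounds.
So -ed on *start* is pronounced /ɪd/.

/ɪd/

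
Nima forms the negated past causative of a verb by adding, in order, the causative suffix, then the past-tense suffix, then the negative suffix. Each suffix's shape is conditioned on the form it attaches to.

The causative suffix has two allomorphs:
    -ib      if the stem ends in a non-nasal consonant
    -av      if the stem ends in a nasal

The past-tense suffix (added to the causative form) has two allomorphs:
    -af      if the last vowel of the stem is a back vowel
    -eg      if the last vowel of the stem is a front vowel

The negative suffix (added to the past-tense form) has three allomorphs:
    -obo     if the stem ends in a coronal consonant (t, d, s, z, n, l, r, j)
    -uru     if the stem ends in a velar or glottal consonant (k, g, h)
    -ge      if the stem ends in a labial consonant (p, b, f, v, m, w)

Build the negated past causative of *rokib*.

rokibibeguru

Since the final consonant of *rokib* is /b/ (non-nasal), it takes -ib, giving *rokibib*.
The causative form *rokibib*: last vowel = /i/, a front vowel → -eg → *rokibibeg*.
Since the final consonant of the past-tense form *rokibibeg* is /g/ (velar/glottal), it takes -uru, giving *rokibibeguru*.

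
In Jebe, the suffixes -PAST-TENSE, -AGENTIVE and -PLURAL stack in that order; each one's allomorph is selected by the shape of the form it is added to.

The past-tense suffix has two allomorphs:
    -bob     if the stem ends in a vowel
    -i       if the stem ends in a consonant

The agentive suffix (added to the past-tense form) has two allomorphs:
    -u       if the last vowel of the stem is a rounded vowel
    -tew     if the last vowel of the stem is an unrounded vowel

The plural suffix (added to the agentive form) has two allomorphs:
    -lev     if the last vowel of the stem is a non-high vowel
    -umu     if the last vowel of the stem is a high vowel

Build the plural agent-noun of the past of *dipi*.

dipibobuumu

*dipi* — final sound /i/ (a vowel) → -bob → *dipibob*.
The past-tense form *dipibob* — last vowel /o/ (a rounded vowel) → -u → *dipibobu*.
Since the last vowel of the agentive form *dipibobu* is /u/ (a high vowel), it takes -umu, giving *dipibobuumu*.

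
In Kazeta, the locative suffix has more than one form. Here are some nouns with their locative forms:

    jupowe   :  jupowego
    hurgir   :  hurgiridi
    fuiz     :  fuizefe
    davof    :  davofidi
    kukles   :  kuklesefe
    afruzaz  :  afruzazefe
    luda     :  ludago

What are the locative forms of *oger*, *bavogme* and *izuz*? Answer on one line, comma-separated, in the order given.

ogeridi, bavogmego, izuzefe

The alternation tracks the final sound of the stem — -efe when the stem ends in a sibilant (*fuiz*, *kukles*, *afruzaz*); -idi when the stem ends in a non-sibilant consonant (*hurgir*, *davof*); -go when the stem ends in a vowel (*jupowe*, *luda*).
The final sound of *oger* is /r/, which is a non-sibilant consonant, so the suffix is -idi, giving *ogeridi*.
*bavogme*: final sound = /e/, a vowel → -go → *bavogmego*.
Since the final sound of *izuz* is /z/ (a sibilant), it takes -efe, giving *izuzefe*.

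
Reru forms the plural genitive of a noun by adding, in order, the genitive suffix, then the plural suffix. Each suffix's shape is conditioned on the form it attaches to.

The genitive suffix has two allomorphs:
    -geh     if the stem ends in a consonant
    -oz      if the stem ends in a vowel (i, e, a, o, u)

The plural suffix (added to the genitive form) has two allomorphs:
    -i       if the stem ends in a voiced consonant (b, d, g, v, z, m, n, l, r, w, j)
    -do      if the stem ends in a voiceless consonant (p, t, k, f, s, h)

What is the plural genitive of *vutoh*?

vutohgehdo

*vutoh* — final sound /h/ (a consonant) → -geh → *vutohgeh*.
Since the final consonant of the genitive form *vutohgeh* is /h/ (voiceless), it takes -do, giving *vutohgehdo*.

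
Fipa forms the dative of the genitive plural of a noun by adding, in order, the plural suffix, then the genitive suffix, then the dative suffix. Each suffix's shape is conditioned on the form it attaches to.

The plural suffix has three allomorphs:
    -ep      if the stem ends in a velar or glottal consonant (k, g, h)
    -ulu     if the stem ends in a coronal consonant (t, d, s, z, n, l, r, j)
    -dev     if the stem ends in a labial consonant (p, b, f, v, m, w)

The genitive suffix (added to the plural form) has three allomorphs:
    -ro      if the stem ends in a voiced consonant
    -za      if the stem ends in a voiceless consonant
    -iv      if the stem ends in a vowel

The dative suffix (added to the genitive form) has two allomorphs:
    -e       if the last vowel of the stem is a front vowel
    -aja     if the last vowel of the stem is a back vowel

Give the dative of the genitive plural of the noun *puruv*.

puruvdevroaja

*puruv* — final consonant /v/ (labial) → -dev → *puruvdev*.
Since the final sound of the plural form *puruvdev* is /v/ (a voiced consonant), it takes -ro, giving *puruvdevro*.
The genitive form *puruvdevro* — last vowel /o/ (a back vowel) → -aja → *puruvdevroaja*.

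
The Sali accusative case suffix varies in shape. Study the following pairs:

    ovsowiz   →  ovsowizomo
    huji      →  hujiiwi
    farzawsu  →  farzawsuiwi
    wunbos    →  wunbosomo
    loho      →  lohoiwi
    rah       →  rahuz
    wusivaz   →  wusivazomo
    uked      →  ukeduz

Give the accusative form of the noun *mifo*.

The suffix is conditioned by the final sound: -omo when the stem ends in a sibilant (*ovsowiz*, *wunbos*, *wusivaz*); -uz when the stem ends in a non-sibilant consonant (*rah*, *uked*); -iwi when the stem ends in a vowel (*huji*, *farzawsu*, *loho*).
The final sound of *mifo* is /o/, which is a vowel, so the suffix is -iwi, giving *mifoiwi*.

mifoiwi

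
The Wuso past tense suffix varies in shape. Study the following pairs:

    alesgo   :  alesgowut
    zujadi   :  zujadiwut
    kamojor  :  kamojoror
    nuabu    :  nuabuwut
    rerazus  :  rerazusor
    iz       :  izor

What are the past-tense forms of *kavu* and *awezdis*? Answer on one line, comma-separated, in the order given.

The suffix is conditioned by the final sound: -or when the stem ends in a consonant (*kamojor*, *rerazus*, *iz*); -wut when the stem ends in a vowel (*alesgo*, *zujadi*, *nuabu*).
The final sound of *kavu* is /u/, which is a vowel, so the suffix is -wut, giving *kavuwut*.
*awezdis* — final sound /s/ (a consonant) → -or → *awezdisor*.

kavuwut, awezdisor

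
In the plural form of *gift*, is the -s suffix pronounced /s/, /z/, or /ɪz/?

The stem *gift* ends in a voiceless non-sibilant consonant.
The plural suffix surfaces as /ɪz/ after sibilants, /s/ after other voiceless consonants, and /z/ after other voiced sounds.
So the plural -s on *gift* is pronounced /s/.

/s/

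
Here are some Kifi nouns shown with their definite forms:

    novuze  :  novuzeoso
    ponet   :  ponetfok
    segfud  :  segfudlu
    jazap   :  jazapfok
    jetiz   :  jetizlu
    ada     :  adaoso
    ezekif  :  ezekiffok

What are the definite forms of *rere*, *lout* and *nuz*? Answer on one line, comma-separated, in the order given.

rereoso, loutfok, nuzlu

The alternation tracks the final sound of the stem — -fok when the stem ends in a voiceless consonant (*ponet*, *jazap*, *ezekif*); -lu when the stem ends in a voiced consonant (*segfud*, *jetiz*); -oso when the stem ends in a vowel (*novuze*, *ada*).
*rere* — final sound /e/ (a vowel) → -oso → *rereoso*.
Since the final sound of *lout* is /t/ (a voiceless consonant), it takes -fok, giving *loutfok*.
*nuz* — final sound /z/ (a voiced consonant) → -lu → *nuzlu*.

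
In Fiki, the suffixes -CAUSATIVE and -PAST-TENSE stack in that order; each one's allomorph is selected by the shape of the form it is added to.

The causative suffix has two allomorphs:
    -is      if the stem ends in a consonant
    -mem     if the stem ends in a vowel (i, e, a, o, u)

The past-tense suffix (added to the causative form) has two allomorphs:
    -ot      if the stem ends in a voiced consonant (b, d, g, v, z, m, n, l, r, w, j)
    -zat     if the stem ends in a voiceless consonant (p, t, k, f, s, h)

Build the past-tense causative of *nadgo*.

Since the final sound of *nadgo* is /o/ (a vowel), it takes -mem, giving *nadgomem*.
The final consonant of the causative form *nadgomem* is /m/, which is voiced, so the past-tense suffix is -ot, giving *nadgomemot*.

nadgomemot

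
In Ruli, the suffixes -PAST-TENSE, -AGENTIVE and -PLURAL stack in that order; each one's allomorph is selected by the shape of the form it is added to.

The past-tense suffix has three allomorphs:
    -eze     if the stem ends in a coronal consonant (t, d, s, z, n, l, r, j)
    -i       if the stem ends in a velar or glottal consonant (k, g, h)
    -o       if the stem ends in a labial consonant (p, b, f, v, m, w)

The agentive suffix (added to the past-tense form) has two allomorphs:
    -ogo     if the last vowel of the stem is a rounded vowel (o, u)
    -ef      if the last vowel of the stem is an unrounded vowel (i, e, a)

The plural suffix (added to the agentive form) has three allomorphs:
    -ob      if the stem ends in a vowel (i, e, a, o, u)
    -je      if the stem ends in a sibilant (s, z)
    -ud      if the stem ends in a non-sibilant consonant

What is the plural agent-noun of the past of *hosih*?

hosihiefud

*hosih*: final consonant = /h/, velar/glottal → -i → *hosihi*.
Since the last vowel of the past-tense form *hosihi* is /i/ (an unrounded vowel), it takes -ef, giving *hosihief*.
The agentive form *hosihief* — final sound /f/ (a non-sibilant consonant) → -ud → *hosihiefud*.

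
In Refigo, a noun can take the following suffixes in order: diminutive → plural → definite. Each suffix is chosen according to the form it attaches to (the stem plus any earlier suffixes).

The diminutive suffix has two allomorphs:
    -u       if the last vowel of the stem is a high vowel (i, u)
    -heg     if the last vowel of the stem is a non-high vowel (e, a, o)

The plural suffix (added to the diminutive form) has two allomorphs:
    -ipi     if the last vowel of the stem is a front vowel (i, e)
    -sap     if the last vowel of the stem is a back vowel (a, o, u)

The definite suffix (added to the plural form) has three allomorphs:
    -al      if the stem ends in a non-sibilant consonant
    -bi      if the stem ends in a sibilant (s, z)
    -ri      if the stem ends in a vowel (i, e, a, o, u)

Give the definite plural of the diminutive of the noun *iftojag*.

iftojaghegipiri

*iftojag*: last vowel = /a/, a non-high vowel → -heg → *iftojagheg*.
The diminutive form *iftojagheg* — last vowel /e/ (a front vowel) → -ipi → *iftojaghegipi*.
The plural form *iftojaghegipi* — final sound /i/ (a vowel) → -ri → *iftojaghegipiri*.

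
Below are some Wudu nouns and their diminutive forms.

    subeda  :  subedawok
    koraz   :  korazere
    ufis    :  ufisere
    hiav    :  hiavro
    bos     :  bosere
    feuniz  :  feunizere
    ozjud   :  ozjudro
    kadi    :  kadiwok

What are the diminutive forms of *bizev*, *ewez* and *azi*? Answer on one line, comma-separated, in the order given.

bizevro, ewezere, aziwok

The pattern is sibilance of the final sound: -ere when the stem ends in a sibilant (*koraz*, *ufis*, *bos*, *feuniz*); -ro when the stem ends in a non-sibilant consonant (*hiav*, *ozjud*); -wok when the stem ends in a vowel (*subeda*, *kadi*).
*bizev* — final sound /v/ (a non-sibilant consonant) → -ro → *bizevro*.
*ewez* — final sound /z/ (a sibilant) → -ere → *ewezere*.
*azi* — final sound /i/ (a vowel) → -wok → *aziwok*.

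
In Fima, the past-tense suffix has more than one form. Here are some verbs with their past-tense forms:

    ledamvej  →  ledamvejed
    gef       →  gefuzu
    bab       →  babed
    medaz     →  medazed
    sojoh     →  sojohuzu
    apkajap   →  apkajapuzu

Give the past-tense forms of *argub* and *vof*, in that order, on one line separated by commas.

The suffix is conditioned by the final consonant: -uzu when the stem ends in a voiceless consonant (*gef*, *sojoh*, *apkajap*); -ed when the stem ends in a voiced consonant (*ledamvej*, *bab*, *medaz*).
*argub* — final consonant /b/ (voiced) → -ed → *argubed*.
The final consonant of *vof* is /f/, which is voiceless, so the suffix is -uzu, giving *vofuzu*.

argubed, vofuzu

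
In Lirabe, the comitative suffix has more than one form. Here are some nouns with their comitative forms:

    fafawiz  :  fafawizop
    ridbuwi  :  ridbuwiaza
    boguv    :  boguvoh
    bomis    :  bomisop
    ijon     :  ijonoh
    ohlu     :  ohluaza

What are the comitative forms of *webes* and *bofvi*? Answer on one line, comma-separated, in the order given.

The alternation tracks the final sound of the stem — -op when the stem ends in a sibilant (*fafawiz*, *bomis*); -oh when the stem ends in a non-sibilant consonant (*boguv*, *ijon*); -aza when the stem ends in a vowel (*ridbuwi*, *ohlu*).
Since the final sound of *webes* is /s/ (a sibilant), it takes -op, giving *webesop*.
*bofvi* — final sound /i/ (a vowel) → -aza → *bofviaza*.

webesop, bofviaza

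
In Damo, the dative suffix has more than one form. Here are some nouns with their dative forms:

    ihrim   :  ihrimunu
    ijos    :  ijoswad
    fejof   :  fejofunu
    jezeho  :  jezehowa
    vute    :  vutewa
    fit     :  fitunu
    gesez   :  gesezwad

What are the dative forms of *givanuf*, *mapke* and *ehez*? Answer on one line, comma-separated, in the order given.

givanufunu, mapkewa, ehezwad

The alternation tracks the final sound of the stem — -wad when the stem ends in a sibilant (*ijos*, *gesez*); -unu when the stem ends in a non-sibilant consonant (*ihrim*, *fejof*, *fit*); -wa when the stem ends in a vowel (*jezeho*, *vute*).
Since the final sound of *givanuf* is /f/ (a non-sibilant consonant), it takes -unu, giving *givanufunu*.
Since the final sound of *mapke* is /e/ (a vowel), it takes -wa, giving *mapkewa*.
Since the final sound of *ehez* is /z/ (a sibilant), it takes -wad, giving *ehezwad*.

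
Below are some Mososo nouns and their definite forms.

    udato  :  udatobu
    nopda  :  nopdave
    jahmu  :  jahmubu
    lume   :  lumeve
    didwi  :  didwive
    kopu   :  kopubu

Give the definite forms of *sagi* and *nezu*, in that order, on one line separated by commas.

sagive, nezubu

Looking at the last vowel of each stem: -bu when the last vowel of the stem is a rounded vowel (*udato*, *jahmu*, *kopu*); -ve when the last vowel of the stem is an unrounded vowel (*nopda*, *lume*, *didwi*).
The last vowel of *sagi* is /i/, which is an unrounded vowel, so the suffix is -ve, giving *sagive*.
*nezu* — last vowel /u/ (a rounded vowel) → -bu → *nezubu*.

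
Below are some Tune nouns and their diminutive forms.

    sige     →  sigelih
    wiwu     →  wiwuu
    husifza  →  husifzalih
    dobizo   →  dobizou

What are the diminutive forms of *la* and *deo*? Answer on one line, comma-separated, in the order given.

lalih, deou

Looking at the last vowel of each stem: -u when the last vowel of the stem is a rounded vowel (*wiwu*, *dobizo*); -lih when the last vowel of the stem is an unrounded vowel (*sige*, *husifza*).
*la*: last vowel = /a/, an unrounded vowel → -lih → *lalih*.
The last vowel of *deo* is /o/, which is a rounded vowel, so the suffix is -u, giving *deou*.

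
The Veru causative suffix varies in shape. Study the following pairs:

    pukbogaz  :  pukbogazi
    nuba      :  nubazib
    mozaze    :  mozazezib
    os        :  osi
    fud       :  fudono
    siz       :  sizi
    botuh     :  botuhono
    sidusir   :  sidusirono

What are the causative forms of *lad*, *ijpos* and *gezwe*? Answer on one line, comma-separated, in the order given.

Looking at the final sound of each stem: -i when the stem ends in a sibilant (*pukbogaz*, *os*, *siz*); -ono when the stem ends in a non-sibilant consonant (*fud*, *botuh*, *sidusir*); -zib when the stem ends in a vowel (*nuba*, *mozaze*).
*lad* — final sound /d/ (a non-sibilant consonant) → -ono → *ladono*.
Since the final sound of *ijpos* is /s/ (a sibilant), it takes -i, giving *ijposi*.
The final sound of *gezwe* is /e/, which is a vowel, so the suffix is -zib, giving *gezwezib*.

ladono, ijposi, gezwezib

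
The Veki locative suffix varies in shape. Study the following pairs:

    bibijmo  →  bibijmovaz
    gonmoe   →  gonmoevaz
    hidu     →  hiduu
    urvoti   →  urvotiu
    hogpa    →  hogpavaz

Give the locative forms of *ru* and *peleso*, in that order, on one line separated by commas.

The pattern is height harmony: -u when the last vowel of the stem is a high vowel (*hidu*, *urvoti*); -vaz when the last vowel of the stem is a non-high vowel (*bibijmo*, *gonmoe*, *hogpa*).
The last vowel of *ru* is /u/, which is a high vowel, so the suffix is -u, giving *ruu*.
The last vowel of *peleso* is /o/, which is a non-high vowel, so the suffix is -vaz, giving *pelesovaz*.

ruu, pelesovaz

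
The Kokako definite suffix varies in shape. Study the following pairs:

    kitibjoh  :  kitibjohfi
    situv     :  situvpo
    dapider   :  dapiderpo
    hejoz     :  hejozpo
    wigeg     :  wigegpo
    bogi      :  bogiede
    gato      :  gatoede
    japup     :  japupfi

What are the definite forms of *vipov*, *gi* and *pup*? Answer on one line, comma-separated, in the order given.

The suffix is conditioned by the final sound: -fi when the stem ends in a voiceless consonant (*kitibjoh*, *japup*); -po when the stem ends in a voiced consonant (*situv*, *dapider*, *hejoz*, *wigeg*); -ede when the stem ends in a vowel (*bogi*, *gato*).
The final sound of *vipov* is /v/, which is a voiced consonant, so the suffix is -po, giving *vipovpo*.
The final sound of *gi* is /i/, which is a vowel, so the suffix is -ede, giving *giede*.
Since the final sound of *pup* is /p/ (a voiceless consonant), it takes -fi, giving *pupfi*.

vipovpo, giede, pupfi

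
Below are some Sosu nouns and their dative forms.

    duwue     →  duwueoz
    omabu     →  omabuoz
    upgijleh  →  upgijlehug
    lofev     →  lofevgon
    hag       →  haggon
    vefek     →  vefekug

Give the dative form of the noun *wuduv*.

The pattern is voicing of the final sound: -ug when the stem ends in a voiceless consonant (*upgijleh*, *vefek*); -gon when the stem ends in a voiced consonant (*lofev*, *hag*); -oz when the stem ends in a vowel (*duwue*, *omabu*).
The final sound of *wuduv* is /v/, which is a voiced consonant, so the suffix is -gon, giving *wuduvgon*.

wuduvgon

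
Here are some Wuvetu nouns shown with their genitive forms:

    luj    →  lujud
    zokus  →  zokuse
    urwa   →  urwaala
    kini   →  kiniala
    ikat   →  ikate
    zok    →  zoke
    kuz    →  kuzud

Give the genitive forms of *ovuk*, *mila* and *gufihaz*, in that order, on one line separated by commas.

ovuke, milaala, gufihazud

The alternation tracks the final sound of the stem — -e when the stem ends in a voiceless consonant (*zokus*, *ikat*, *zok*); -ud when the stem ends in a voiced consonant (*luj*, *kuz*); -ala when the stem ends in a vowel (*urwa*, *kini*).
*ovuk* — final sound /k/ (a voiceless consonant) → -e → *ovuke*.
*mila* — final sound /a/ (a vowel) → -ala → *milaala*.
*gufihaz* — final sound /z/ (a voiced consonant) → -ud → *gufihazud*.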